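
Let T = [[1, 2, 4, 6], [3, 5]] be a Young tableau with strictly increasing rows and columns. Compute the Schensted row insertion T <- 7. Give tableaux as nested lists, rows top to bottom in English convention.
7 is larger than every entry of row 1, so it is appended to row 1. The new tableau is [[1, 2, 4, 6, 7], [3, 5]].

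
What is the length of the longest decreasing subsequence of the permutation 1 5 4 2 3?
3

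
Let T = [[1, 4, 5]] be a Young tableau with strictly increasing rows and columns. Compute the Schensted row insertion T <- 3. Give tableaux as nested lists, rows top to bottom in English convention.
[[1, 3, 5], [4]]

In row 1, 3 replaces 4 (the leftmost entry greater than 3); 4 is bumped to row 2. 4 starts a new row 2. The new tableau is [[1, 3, 5], [4]].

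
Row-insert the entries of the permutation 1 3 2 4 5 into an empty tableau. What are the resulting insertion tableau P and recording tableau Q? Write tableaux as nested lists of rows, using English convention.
P = [[1, 2, 4, 5], [3]], Q = [[1, 2, 4, 5], [3]]

Insert each entry of the permutation into P by Schensted row insertion, recording in Q the position of each new cell.

Insert 1: appended to row 1. P = [[1]].
Insert 3: appended to row 1. P = [[1, 3]].
Insert 2: 2 bumps 3 from row 1; 3 starts row 2. P = [[1, 2], [3]].
Insert 4: appended to row 1. P = [[1, 2, 4], [3]].
Insert 5: appended to row 1. P = [[1, 2, 4, 5], [3]].

So P = [[1, 2, 4, 5], [3]], Q = [[1, 2, 4, 5], [3]].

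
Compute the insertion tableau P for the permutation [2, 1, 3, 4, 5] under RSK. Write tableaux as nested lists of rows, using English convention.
Insert 2: appended to row 1. P = [[2]].
Insert 1: 1 bumps 2 from row 1; 2 starts row 2. P = [[1], [2]].
Insert 3: appended to row 1. P = [[1, 3], [2]].
Insert 4: appended to row 1. P = [[1, 3, 4], [2]].
Insert 5: appended to row 1. P = [[1, 3, 4, 5], [2]].

So P = [[1, 3, 4, 5], [2]].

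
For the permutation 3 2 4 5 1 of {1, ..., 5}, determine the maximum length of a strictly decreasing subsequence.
3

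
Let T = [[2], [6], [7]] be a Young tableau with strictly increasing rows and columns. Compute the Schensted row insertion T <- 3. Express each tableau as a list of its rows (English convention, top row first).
[[2, 3], [6], [7]]

3 is larger than every entry of row 1, so it is appended to row 1. The new tableau is [[2, 3], [6], [7]].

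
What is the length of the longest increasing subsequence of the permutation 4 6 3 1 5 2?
2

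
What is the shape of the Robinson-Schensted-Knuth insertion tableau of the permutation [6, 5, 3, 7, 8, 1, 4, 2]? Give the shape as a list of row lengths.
[3, 2, 2, 1]

RSK row insertion gives P = [[1, 2, 8], [3, 4], [5, 7], [6]], which has shape [3, 2, 2, 1].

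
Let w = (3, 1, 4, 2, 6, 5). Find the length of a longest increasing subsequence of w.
3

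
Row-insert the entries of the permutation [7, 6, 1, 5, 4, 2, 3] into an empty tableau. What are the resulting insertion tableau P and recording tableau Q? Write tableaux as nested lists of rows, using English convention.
Insert each entry of the permutation into P by Schensted row insertion, recording in Q the position of each new cell.

Insert 7: appended to row 1. P = [[7]].
Insert 6: 6 bumps 7 from row 1; 7 starts row 2. P = [[6], [7]].
Insert 1: 1 bumps 6 from row 1; 6 bumps 7 from row 2; 7 starts row 3. P = [[1], [6], [7]].
Insert 5: appended to row 1. P = [[1, 5], [6], [7]].
Insert 4: 4 bumps 5 from row 1; 5 bumps 6 from row 2; 6 bumps 7 from row 3; 7 starts row 4. P = [[1, 4], [5], [6], [7]].
Insert 2: 2 bumps 4 from row 1; 4 bumps 5 from row 2; 5 bumps 6 from row 3; 6 bumps 7 from row 4; 7 starts row 5. P = [[1, 2], [4], [5], [6], [7]].
Insert 3: appended to row 1. P = [[1, 2, 3], [4], [5], [6], [7]].

So P = [[1, 2, 3], [4], [5], [6], [7]], Q = [[1, 4, 7], [2], [3], [5], [6]].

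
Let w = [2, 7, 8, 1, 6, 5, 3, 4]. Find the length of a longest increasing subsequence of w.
3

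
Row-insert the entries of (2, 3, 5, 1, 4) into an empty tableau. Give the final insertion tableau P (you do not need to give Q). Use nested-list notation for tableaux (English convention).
P = [[1, 3, 4], [2, 5]]

Insert 2: appended to row 1. P = [[2]].
Insert 3: appended to row 1. P = [[2, 3]].
Insert 5: appended to row 1. P = [[2, 3, 5]].
Insert 1: 1 bumps 2 from row 1; 2 starts row 2. P = [[1, 3, 5], [2]].
Insert 4: 4 bumps 5 from row 1; 5 appends to row 2. P = [[1, 3, 4], [2, 5]].

So P = [[1, 3, 4], [2, 5]].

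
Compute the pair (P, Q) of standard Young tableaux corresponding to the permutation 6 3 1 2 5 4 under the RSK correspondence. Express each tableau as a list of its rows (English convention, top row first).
P = [[1, 2, 4], [3, 5], [6]], Q = [[1, 4, 5], [2, 6], [3]]

Insert each entry of the permutation into P by Schensted row insertion, recording in Q the position of each new cell.

Insert 6: appended to row 1. P = [[6]], Q = [[1]].
Insert 3: 3 bumps 6 from row 1; 6 starts row 2. P = [[3], [6]], Q = [[1], [2]].
Insert 1: 1 bumps 3 from row 1; 3 bumps 6 from row 2; 6 starts row 3. P = [[1], [3], [6]], Q = [[1], [2], [3]].
Insert 2: appended to row 1. P = [[1, 2], [3], [6]], Q = [[1, 4], [2], [3]].
Insert 5: appended to row 1. P = [[1, 2, 5], [3], [6]], Q = [[1, 4, 5], [2], [3]].
Insert 4: 4 bumps 5 from row 1; 5 appends to row 2. P = [[1, 2, 4], [3, 5], [6]], Q = [[1, 4, 5], [2, 6], [3]].

So P = [[1, 2, 4], [3, 5], [6]], Q = [[1, 4, 5], [2, 6], [3]].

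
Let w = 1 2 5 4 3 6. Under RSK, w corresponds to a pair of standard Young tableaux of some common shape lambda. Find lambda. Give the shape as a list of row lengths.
[4, 1, 1]

Row-insert each entry into an empty tableau.

After inserting 1: P = [[1]].
After inserting 2: P = [[1, 2]].
After inserting 5: P = [[1, 2, 5]].
After inserting 4: P = [[1, 2, 4], [5]].
After inserting 3: P = [[1, 2, 3], [4], [5]].
After inserting 6: P = [[1, 2, 3, 6], [4], [5]].

The final insertion tableau P = [[1, 2, 3, 6], [4], [5]] has shape [4, 1, 1].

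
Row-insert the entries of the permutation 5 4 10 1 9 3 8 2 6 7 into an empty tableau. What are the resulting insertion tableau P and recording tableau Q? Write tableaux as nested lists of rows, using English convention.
P = [[1, 2, 6, 7], [3, 8], [4, 9], [5, 10]], Q = [[1, 3, 7, 10], [2, 5], [4, 6], [8, 9]]

Insert each entry of the permutation into P by Schensted row insertion, recording in Q the position of each new cell.

Insert 5: appended to row 1. P = [[5]].
Insert 4: 4 bumps 5 from row 1; 5 starts row 2. P = [[4], [5]].
Insert 10: appended to row 1. P = [[4, 10], [5]].
Insert 1: 1 bumps 4 from row 1; 4 bumps 5 from row 2; 5 starts row 3. P = [[1, 10], [4], [5]].
Insert 9: 9 bumps 10 from row 1; 10 appends to row 2. P = [[1, 9], [4, 10], [5]].
Insert 3: 3 bumps 9 from row 1; 9 bumps 10 from row 2; 10 appends to row 3. P = [[1, 3], [4, 9], [5, 10]].
Insert 8: appended to row 1. P = [[1, 3, 8], [4, 9], [5, 10]].
Insert 2: 2 bumps 3 from row 1; 3 bumps 4 from row 2; 4 bumps 5 from row 3; 5 starts row 4. P = [[1, 2, 8], [3, 9], [4, 10], [5]].
Insert 6: 6 bumps 8 from row 1; 8 bumps 9 from row 2; 9 bumps 10 from row 3; 10 appends to row 4. P = [[1, 2, 6], [3, 8], [4, 9], [5, 10]].
Insert 7: appended to row 1. P = [[1, 2, 6, 7], [3, 8], [4, 9], [5, 10]].

So P = [[1, 2, 6, 7], [3, 8], [4, 9], [5, 10]], Q = [[1, 3, 7, 10], [2, 5], [4, 6], [8, 9]].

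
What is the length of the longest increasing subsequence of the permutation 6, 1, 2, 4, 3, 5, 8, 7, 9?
6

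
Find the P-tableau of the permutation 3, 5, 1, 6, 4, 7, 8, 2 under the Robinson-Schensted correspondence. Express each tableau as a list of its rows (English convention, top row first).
P = [[1, 2, 6, 7, 8], [3, 4], [5]]

Insert 3: appended to row 1. P = [[3]].
Insert 5: appended to row 1. P = [[3, 5]].
Insert 1: 1 bumps 3 from row 1; 3 starts row 2. P = [[1, 5], [3]].
Insert 6: appended to row 1. P = [[1, 5, 6], [3]].
Insert 4: 4 bumps 5 from row 1; 5 appends to row 2. P = [[1, 4, 6], [3, 5]].
Insert 7: appended to row 1. P = [[1, 4, 6, 7], [3, 5]].
Insert 8: appended to row 1. P = [[1, 4, 6, 7, 8], [3, 5]].
Insert 2: 2 bumps 4 from row 1; 4 bumps 5 from row 2; 5 starts row 3. P = [[1, 2, 6, 7, 8], [3, 4], [5]].

So P = [[1, 2, 6, 7, 8], [3, 4], [5]].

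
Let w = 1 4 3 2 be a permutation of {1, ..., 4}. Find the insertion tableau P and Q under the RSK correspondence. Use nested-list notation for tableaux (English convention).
Insert each entry of the permutation into P by Schensted row insertion, recording in Q the position of each new cell.

Insert 1: appended to row 1. P = [[1]].
Insert 4: appended to row 1. P = [[1, 4]].
Insert 3: 3 bumps 4 from row 1; 4 starts row 2. P = [[1, 3], [4]].
Insert 2: 2 bumps 3 from row 1; 3 bumps 4 from row 2; 4 starts row 3. P = [[1, 2], [3], [4]].

So P = [[1, 2], [3], [4]], Q = [[1, 2], [3], [4]].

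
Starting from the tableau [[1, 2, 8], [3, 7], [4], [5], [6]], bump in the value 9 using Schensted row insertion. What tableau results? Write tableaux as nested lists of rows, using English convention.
[[1, 2, 8, 9], [3, 7], [4], [5], [6]]

9 is larger than every entry of row 1, so it is appended to row 1. The new tableau is [[1, 2, 8, 9], [3, 7], [4], [5], [6]].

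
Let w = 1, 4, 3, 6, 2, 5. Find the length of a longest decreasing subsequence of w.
3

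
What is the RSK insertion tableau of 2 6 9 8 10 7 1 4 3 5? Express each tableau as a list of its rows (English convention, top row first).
Insert 2: appended to row 1. P = [[2]].
Insert 6: appended to row 1. P = [[2, 6]].
Insert 9: appended to row 1. P = [[2, 6, 9]].
Insert 8: 8 bumps 9 from row 1; 9 starts row 2. P = [[2, 6, 8], [9]].
Insert 10: appended to row 1. P = [[2, 6, 8, 10], [9]].
Insert 7: 7 bumps 8 from row 1; 8 bumps 9 from row 2; 9 starts row 3. P = [[2, 6, 7, 10], [8], [9]].
Insert 1: 1 bumps 2 from row 1; 2 bumps 8 from row 2; 8 bumps 9 from row 3; 9 starts row 4. P = [[1, 6, 7, 10], [2], [8], [9]].
Insert 4: 4 bumps 6 from row 1; 6 appends to row 2. P = [[1, 4, 7, 10], [2, 6], [8], [9]].
Insert 3: 3 bumps 4 from row 1; 4 bumps 6 from row 2; 6 bumps 8 from row 3; 8 bumps 9 from row 4; 9 starts row 5. P = [[1, 3, 7, 10], [2, 4], [6], [8], [9]].
Insert 5: 5 bumps 7 from row 1; 7 appends to row 2. P = [[1, 3, 5, 10], [2, 4, 7], [6], [8], [9]].

So P = [[1, 3, 5, 10], [2, 4, 7], [6], [8], [9]].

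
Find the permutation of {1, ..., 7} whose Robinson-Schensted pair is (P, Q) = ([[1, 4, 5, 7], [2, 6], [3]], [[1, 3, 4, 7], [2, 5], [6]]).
3 2 4 6 5 1 7

Reverse the RSK construction: for i from n down to 1, find the cell of Q containing i, remove the entry at that cell from P, and reverse-bump it up through P; the value ejected from row 1 is w(i).

Step i=7: Q has 7 at row 1, column 4; remove that cell from P, ejecting 7. So w(7) = 7. P is now [[1, 4, 5], [2, 6], [3]].
Step i=6: Q has 6 at row 3, column 1; remove 3 from row 3 of P and reverse-bump: 3 enters row 2 and ejects 2; 2 enters row 1 and ejects 1. So w(6) = 1. P is now [[2, 4, 5], [3, 6]].
Step i=5: Q has 5 at row 2, column 2; remove 6 from row 2 of P and reverse-bump: 6 enters row 1 and ejects 5. So w(5) = 5. P is now [[2, 4, 6], [3]].
Step i=4: Q has 4 at row 1, column 3; remove that cell from P, ejecting 6. So w(4) = 6. P is now [[2, 4], [3]].
Step i=3: Q has 3 at row 1, column 2; remove that cell from P, ejecting 4. So w(3) = 4. P is now [[2], [3]].
Step i=2: Q has 2 at row 2, column 1; remove 3 from row 2 of P and reverse-bump: 3 enters row 1 and ejects 2. So w(2) = 2. P is now [[3]].
Step i=1: Q has 1 at row 1, column 1; remove that cell from P, ejecting 3. So w(1) = 3. P is now [].

So w = 3 2 4 6 5 1 7.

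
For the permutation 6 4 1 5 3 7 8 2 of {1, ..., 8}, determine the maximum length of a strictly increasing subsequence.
4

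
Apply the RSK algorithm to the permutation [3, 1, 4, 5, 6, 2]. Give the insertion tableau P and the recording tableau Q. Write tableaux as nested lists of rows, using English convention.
Insert each entry of the permutation into P by Schensted row insertion, recording in Q the position of each new cell.

Insert 3: appended to row 1. P = [[3]], Q = [[1]].
Insert 1: 1 bumps 3 from row 1; 3 starts row 2. P = [[1], [3]], Q = [[1], [2]].
Insert 4: appended to row 1. P = [[1, 4], [3]], Q = [[1, 3], [2]].
Insert 5: appended to row 1. P = [[1, 4, 5], [3]], Q = [[1, 3, 4], [2]].
Insert 6: appended to row 1. P = [[1, 4, 5, 6], [3]], Q = [[1, 3, 4, 5], [2]].
Insert 2: 2 bumps 4 from row 1; 4 appends to row 2. P = [[1, 2, 5, 6], [3, 4]], Q = [[1, 3, 4, 5], [2, 6]].

So P = [[1, 2, 5, 6], [3, 4]], Q = [[1, 3, 4, 5], [2, 6]].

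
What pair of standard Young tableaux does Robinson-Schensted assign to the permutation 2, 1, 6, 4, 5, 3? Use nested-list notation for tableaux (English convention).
P = [[1, 3, 5], [2, 4], [6]], Q = [[1, 3, 5], [2, 4], [6]]

Insert each entry of the permutation into P by Schensted row insertion, recording in Q the position of each new cell.

After inserting 2: P = [[2]].
After inserting 1: P = [[1], [2]].
After inserting 6: P = [[1, 6], [2]].
After inserting 4: P = [[1, 4], [2, 6]].
After inserting 5: P = [[1, 4, 5], [2, 6]].
After inserting 3: P = [[1, 3, 5], [2, 4], [6]].

So P = [[1, 3, 5], [2, 4], [6]], Q = [[1, 3, 5], [2, 4], [6]].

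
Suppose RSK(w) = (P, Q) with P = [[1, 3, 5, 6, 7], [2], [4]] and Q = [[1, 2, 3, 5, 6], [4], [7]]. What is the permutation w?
Reverse the RSK construction: for i from n down to 1, find the cell of Q containing i, remove the entry at that cell from P, and reverse-bump it up through P; the value ejected from row 1 is w(i).

Step i=7: Q has 7 at row 3, column 1; remove 4 from row 3 of P and reverse-bump: 4 enters row 2 and ejects 2; 2 enters row 1 and ejects 1. So w(7) = 1. P is now [[2, 3, 5, 6, 7], [4]].
Step i=6: Q has 6 at row 1, column 5; remove that cell from P, ejecting 7. So w(6) = 7. P is now [[2, 3, 5, 6], [4]].
Step i=5: Q has 5 at row 1, column 4; remove that cell from P, ejecting 6. So w(5) = 6. P is now [[2, 3, 5], [4]].
Step i=4: Q has 4 at row 2, column 1; remove 4 from row 2 of P and reverse-bump: 4 enters row 1 and ejects 3. So w(4) = 3. P is now [[2, 4, 5]].
Step i=3: Q has 3 at row 1, column 3; remove that cell from P, ejecting 5. So w(3) = 5. P is now [[2, 4]].
Step i=2: Q has 2 at row 1, column 2; remove that cell from P, ejecting 4. So w(2) = 4. P is now [[2]].
Step i=1: Q has 1 at row 1, column 1; remove that cell from P, ejecting 2. So w(1) = 2. P is now [].

So w = 2 4 5 3 6 7 1.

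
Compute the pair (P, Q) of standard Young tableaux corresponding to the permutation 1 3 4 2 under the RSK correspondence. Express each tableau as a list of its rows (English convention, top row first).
P = [[1, 2, 4], [3]], Q = [[1, 2, 3], [4]]

Insert each entry of the permutation into P by Schensted row insertion, recording in Q the position of each new cell.

After inserting 1: P = [[1]].
After inserting 3: P = [[1, 3]].
After inserting 4: P = [[1, 3, 4]].
After inserting 2: P = [[1, 2, 4], [3]].

So P = [[1, 2, 4], [3]], Q = [[1, 2, 3], [4]].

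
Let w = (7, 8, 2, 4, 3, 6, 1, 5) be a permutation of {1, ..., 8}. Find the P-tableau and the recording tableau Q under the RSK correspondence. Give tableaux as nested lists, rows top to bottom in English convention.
P = [[1, 3, 5], [2, 6], [4, 8], [7]], Q = [[1, 2, 6], [3, 4], [5, 8], [7]]

Insert each entry of the permutation into P by Schensted row insertion, recording in Q the position of each new cell.

After inserting 7: P = [[7]].
After inserting 8: P = [[7, 8]].
After inserting 2: P = [[2, 8], [7]].
After inserting 4: P = [[2, 4], [7, 8]].
After inserting 3: P = [[2, 3], [4, 8], [7]].
After inserting 6: P = [[2, 3, 6], [4, 8], [7]].
After inserting 1: P = [[1, 3, 6], [2, 8], [4], [7]].
After inserting 5: P = [[1, 3, 5], [2, 6], [4, 8], [7]].

So P = [[1, 3, 5], [2, 6], [4, 8], [7]], Q = [[1, 2, 6], [3, 4], [5, 8], [7]].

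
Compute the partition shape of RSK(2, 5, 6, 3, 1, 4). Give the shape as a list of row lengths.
RSK row insertion gives P = [[1, 3, 4], [2, 6], [5]], which has shape [3, 2, 1].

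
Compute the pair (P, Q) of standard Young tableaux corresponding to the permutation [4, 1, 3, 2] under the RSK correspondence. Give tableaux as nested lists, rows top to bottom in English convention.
P = [[1, 2], [3], [4]], Q = [[1, 3], [2], [4]]

Insert each entry of the permutation into P by Schensted row insertion, recording in Q the position of each new cell.

Insert 4: appended to row 1. P = [[4]].
Insert 1: 1 bumps 4 from row 1; 4 starts row 2. P = [[1], [4]].
Insert 3: appended to row 1. P = [[1, 3], [4]].
Insert 2: 2 bumps 3 from row 1; 3 bumps 4 from row 2; 4 starts row 3. P = [[1, 2], [3], [4]].

So P = [[1, 2], [3], [4]], Q = [[1, 3], [2], [4]].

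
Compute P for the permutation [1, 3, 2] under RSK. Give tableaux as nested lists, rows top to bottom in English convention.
Insert 1: appended to row 1. P = [[1]].
Insert 3: appended to row 1. P = [[1, 3]].
Insert 2: 2 bumps 3 from row 1; 3 starts row 2. P = [[1, 2], [3]].

So P = [[1, 2], [3]].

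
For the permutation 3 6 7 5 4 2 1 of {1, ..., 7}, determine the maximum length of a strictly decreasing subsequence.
5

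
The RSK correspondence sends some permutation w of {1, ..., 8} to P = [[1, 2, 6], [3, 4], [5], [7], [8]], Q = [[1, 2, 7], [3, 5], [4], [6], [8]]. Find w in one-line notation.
Reverse the RSK construction: for i from n down to 1, find the cell of Q containing i, remove the entry at that cell from P, and reverse-bump it up through P; the value ejected from row 1 is w(i).

Step i=8: Q has 8 at row 5, column 1; remove 8 from row 5 of P and reverse-bump: 8 enters row 4 and ejects 7; 7 enters row 3 and ejects 5; 5 enters row 2 and ejects 4; 4 enters row 1 and ejects 2. So w(8) = 2. P is now [[1, 4, 6], [3, 5], [7], [8]].
Step i=7: Q has 7 at row 1, column 3; remove that cell from P, ejecting 6. So w(7) = 6. P is now [[1, 4], [3, 5], [7], [8]].
Step i=6: Q has 6 at row 4, column 1; remove 8 from row 4 of P and reverse-bump: 8 enters row 3 and ejects 7; 7 enters row 2 and ejects 5; 5 enters row 1 and ejects 4. So w(6) = 4. P is now [[1, 5], [3, 7], [8]].
Step i=5: Q has 5 at row 2, column 2; remove 7 from row 2 of P and reverse-bump: 7 enters row 1 and ejects 5. So w(5) = 5. P is now [[1, 7], [3], [8]].
Step i=4: Q has 4 at row 3, column 1; remove 8 from row 3 of P and reverse-bump: 8 enters row 2 and ejects 3; 3 enters row 1 and ejects 1. So w(4) = 1. P is now [[3, 7], [8]].
Step i=3: Q has 3 at row 2, column 1; remove 8 from row 2 of P and reverse-bump: 8 enters row 1 and ejects 7. So w(3) = 7. P is now [[3, 8]].
Step i=2: Q has 2 at row 1, column 2; remove that cell from P, ejecting 8. So w(2) = 8. P is now [[3]].
Step i=1: Q has 1 at row 1, column 1; remove that cell from P, ejecting 3. So w(1) = 3. P is now [].

So w = 3 8 7 1 5 4 6 2.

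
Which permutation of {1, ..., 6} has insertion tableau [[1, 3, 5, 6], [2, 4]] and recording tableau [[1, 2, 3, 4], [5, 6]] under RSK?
2 4 5 6 1 3

Reverse the RSK construction: for i from n down to 1, find the cell of Q containing i, remove the entry at that cell from P, and reverse-bump it up through P; the value ejected from row 1 is w(i).

Step i=6: Q has 6 at row 2, column 2; remove 4 from row 2 of P and reverse-bump: 4 enters row 1 and ejects 3. So w(6) = 3. P is now [[1, 4, 5, 6], [2]].
Step i=5: Q has 5 at row 2, column 1; remove 2 from row 2 of P and reverse-bump: 2 enters row 1 and ejects 1. So w(5) = 1. P is now [[2, 4, 5, 6]].
Step i=4: Q has 4 at row 1, column 4; remove that cell from P, ejecting 6. So w(4) = 6. P is now [[2, 4, 5]].
Step i=3: Q has 3 at row 1, column 3; remove that cell from P, ejecting 5. So w(3) = 5. P is now [[2, 4]].
Step i=2: Q has 2 at row 1, column 2; remove that cell from P, ejecting 4. So w(2) = 4. P is now [[2]].
Step i=1: Q has 1 at row 1, column 1; remove that cell from P, ejecting 2. So w(1) = 2. P is now [].

So w = 2 4 5 6 1 3.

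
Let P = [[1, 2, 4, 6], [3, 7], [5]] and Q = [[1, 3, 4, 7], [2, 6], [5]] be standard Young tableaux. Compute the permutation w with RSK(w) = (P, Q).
5 1 3 7 2 4 6

Reverse RSK: for i = n, n-1, ..., 1, locate i in Q, remove the corresponding corner cell from P, and reverse-bump its entry up through P; the value ejected from row 1 is w(i).

So w = 5 1 3 7 2 4 6.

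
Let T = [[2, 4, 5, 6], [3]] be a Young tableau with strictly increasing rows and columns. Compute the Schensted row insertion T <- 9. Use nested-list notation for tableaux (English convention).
[[2, 4, 5, 6, 9], [3]]

9 is larger than every entry of row 1, so it is appended to row 1. The new tableau is [[2, 4, 5, 6, 9], [3]].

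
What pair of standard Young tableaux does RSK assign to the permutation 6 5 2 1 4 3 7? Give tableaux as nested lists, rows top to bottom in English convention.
P = [[1, 3, 7], [2, 4], [5], [6]], Q = [[1, 5, 7], [2, 6], [3], [4]]

Insert each entry of the permutation into P by Schensted row insertion, recording in Q the position of each new cell.

Insert 6: appended to row 1. P = [[6]].
Insert 5: 5 bumps 6 from row 1; 6 starts row 2. P = [[5], [6]].
Insert 2: 2 bumps 5 from row 1; 5 bumps 6 from row 2; 6 starts row 3. P = [[2], [5], [6]].
Insert 1: 1 bumps 2 from row 1; 2 bumps 5 from row 2; 5 bumps 6 from row 3; 6 starts row 4. P = [[1], [2], [5], [6]].
Insert 4: appended to row 1. P = [[1, 4], [2], [5], [6]].
Insert 3: 3 bumps 4 from row 1; 4 appends to row 2. P = [[1, 3], [2, 4], [5], [6]].
Insert 7: appended to row 1. P = [[1, 3, 7], [2, 4], [5], [6]].

So P = [[1, 3, 7], [2, 4], [5], [6]], Q = [[1, 5, 7], [2, 6], [3], [4]].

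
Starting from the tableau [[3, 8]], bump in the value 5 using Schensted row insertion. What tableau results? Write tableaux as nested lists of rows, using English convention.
[[3, 5], [8]]

In row 1, 5 replaces 8 (the leftmost entry greater than 5); 8 is bumped to row 2. 8 starts a new row 2. The new tableau is [[3, 5], [8]].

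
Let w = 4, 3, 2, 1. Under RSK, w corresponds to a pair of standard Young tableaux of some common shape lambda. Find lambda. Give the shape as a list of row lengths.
[1, 1, 1, 1]

Row-insert each entry into an empty tableau.

After inserting 4: P = [[4]].
After inserting 3: P = [[3], [4]].
After inserting 2: P = [[2], [3], [4]].
After inserting 1: P = [[1], [2], [3], [4]].

The final insertion tableau P = [[1], [2], [3], [4]] has shape [1, 1, 1, 1].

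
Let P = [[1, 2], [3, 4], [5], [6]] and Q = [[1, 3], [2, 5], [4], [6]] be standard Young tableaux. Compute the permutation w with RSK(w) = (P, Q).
6 3 5 1 4 2

Reverse the RSK construction: for i from n down to 1, find the cell of Q containing i, remove the entry at that cell from P, and reverse-bump it up through P; the value ejected from row 1 is w(i).

Step i=6: Q has 6 at row 4, column 1; remove 6 from row 4 of P and reverse-bump: 6 enters row 3 and ejects 5; 5 enters row 2 and ejects 4; 4 enters row 1 and ejects 2. So w(6) = 2. P is now [[1, 4], [3, 5], [6]].
Step i=5: Q has 5 at row 2, column 2; remove 5 from row 2 of P and reverse-bump: 5 enters row 1 and ejects 4. So w(5) = 4. P is now [[1, 5], [3], [6]].
Step i=4: Q has 4 at row 3, column 1; remove 6 from row 3 of P and reverse-bump: 6 enters row 2 and ejects 3; 3 enters row 1 and ejects 1. So w(4) = 1. P is now [[3, 5], [6]].
Step i=3: Q has 3 at row 1, column 2; remove that cell from P, ejecting 5. So w(3) = 5. P is now [[3], [6]].
Step i=2: Q has 2 at row 2, column 1; remove 6 from row 2 of P and reverse-bump: 6 enters row 1 and ejects 3. So w(2) = 3. P is now [[6]].
Step i=1: Q has 1 at row 1, column 1; remove that cell from P, ejecting 6. So w(1) = 6. P is now [].

So w = 6 3 5 1 4 2.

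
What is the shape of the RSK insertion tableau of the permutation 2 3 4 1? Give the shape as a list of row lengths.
[3, 1]

RSK row insertion gives P = [[1, 3, 4], [2]], which has shape [3, 1].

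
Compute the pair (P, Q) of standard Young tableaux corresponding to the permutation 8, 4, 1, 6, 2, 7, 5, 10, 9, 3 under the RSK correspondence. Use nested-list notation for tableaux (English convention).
Insert each entry of the permutation into P by Schensted row insertion, recording in Q the position of each new cell.

Insert 8: appended to row 1. P = [[8]], Q = [[1]].
Insert 4: 4 bumps 8 from row 1; 8 starts row 2. P = [[4], [8]], Q = [[1], [2]].
Insert 1: 1 bumps 4 from row 1; 4 bumps 8 from row 2; 8 starts row 3. P = [[1], [4], [8]], Q = [[1], [2], [3]].
Insert 6: appended to row 1. P = [[1, 6], [4], [8]], Q = [[1, 4], [2], [3]].
Insert 2: 2 bumps 6 from row 1; 6 appends to row 2. P = [[1, 2], [4, 6], [8]], Q = [[1, 4], [2, 5], [3]].
Insert 7: appended to row 1. P = [[1, 2, 7], [4, 6], [8]], Q = [[1, 4, 6], [2, 5], [3]].
Insert 5: 5 bumps 7 from row 1; 7 appends to row 2. P = [[1, 2, 5], [4, 6, 7], [8]], Q = [[1, 4, 6], [2, 5, 7], [3]].
Insert 10: appended to row 1. P = [[1, 2, 5, 10], [4, 6, 7], [8]], Q = [[1, 4, 6, 8], [2, 5, 7], [3]].
Insert 9: 9 bumps 10 from row 1; 10 appends to row 2. P = [[1, 2, 5, 9], [4, 6, 7, 10], [8]], Q = [[1, 4, 6, 8], [2, 5, 7, 9], [3]].
Insert 3: 3 bumps 5 from row 1; 5 bumps 6 from row 2; 6 bumps 8 from row 3; 8 starts row 4. P = [[1, 2, 3, 9], [4, 5, 7, 10], [6], [8]], Q = [[1, 4, 6, 8], [2, 5, 7, 9], [3], [10]].

So P = [[1, 2, 3, 9], [4, 5, 7, 10], [6], [8]], Q = [[1, 4, 6, 8], [2, 5, 7, 9], [3], [10]].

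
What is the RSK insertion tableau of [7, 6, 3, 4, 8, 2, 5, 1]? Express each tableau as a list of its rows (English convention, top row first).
Insert 7: appended to row 1. P = [[7]].
Insert 6: 6 bumps 7 from row 1; 7 starts row 2. P = [[6], [7]].
Insert 3: 3 bumps 6 from row 1; 6 bumps 7 from row 2; 7 starts row 3. P = [[3], [6], [7]].
Insert 4: appended to row 1. P = [[3, 4], [6], [7]].
Insert 8: appended to row 1. P = [[3, 4, 8], [6], [7]].
Insert 2: 2 bumps 3 from row 1; 3 bumps 6 from row 2; 6 bumps 7 from row 3; 7 starts row 4. P = [[2, 4, 8], [3], [6], [7]].
Insert 5: 5 bumps 8 from row 1; 8 appends to row 2. P = [[2, 4, 5], [3, 8], [6], [7]].
Insert 1: 1 bumps 2 from row 1; 2 bumps 3 from row 2; 3 bumps 6 from row 3; 6 bumps 7 from row 4; 7 starts row 5. P = [[1, 4, 5], [2, 8], [3], [6], [7]].

So P = [[1, 4, 5], [2, 8], [3], [6], [7]].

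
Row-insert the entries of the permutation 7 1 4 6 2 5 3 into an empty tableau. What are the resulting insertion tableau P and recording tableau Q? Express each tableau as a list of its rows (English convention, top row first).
Insert each entry of the permutation into P by Schensted row insertion, recording in Q the position of each new cell.

After inserting 7: P = [[7]].
After inserting 1: P = [[1], [7]].
After inserting 4: P = [[1, 4], [7]].
After inserting 6: P = [[1, 4, 6], [7]].
After inserting 2: P = [[1, 2, 6], [4], [7]].
After inserting 5: P = [[1, 2, 5], [4, 6], [7]].
After inserting 3: P = [[1, 2, 3], [4, 5], [6], [7]].

So P = [[1, 2, 3], [4, 5], [6], [7]], Q = [[1, 3, 4], [2, 6], [5], [7]].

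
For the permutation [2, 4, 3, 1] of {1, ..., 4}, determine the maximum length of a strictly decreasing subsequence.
3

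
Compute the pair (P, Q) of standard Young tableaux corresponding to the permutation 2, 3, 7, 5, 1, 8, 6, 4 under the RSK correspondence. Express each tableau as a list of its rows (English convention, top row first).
Insert each entry of the permutation into P by Schensted row insertion, recording in Q the position of each new cell.

Insert 2: appended to row 1. P = [[2]], Q = [[1]].
Insert 3: appended to row 1. P = [[2, 3]], Q = [[1, 2]].
Insert 7: appended to row 1. P = [[2, 3, 7]], Q = [[1, 2, 3]].
Insert 5: 5 bumps 7 from row 1; 7 starts row 2. P = [[2, 3, 5], [7]], Q = [[1, 2, 3], [4]].
Insert 1: 1 bumps 2 from row 1; 2 bumps 7 from row 2; 7 starts row 3. P = [[1, 3, 5], [2], [7]], Q = [[1, 2, 3], [4], [5]].
Insert 8: appended to row 1. P = [[1, 3, 5, 8], [2], [7]], Q = [[1, 2, 3, 6], [4], [5]].
Insert 6: 6 bumps 8 from row 1; 8 appends to row 2. P = [[1, 3, 5, 6], [2, 8], [7]], Q = [[1, 2, 3, 6], [4, 7], [5]].
Insert 4: 4 bumps 5 from row 1; 5 bumps 8 from row 2; 8 appends to row 3. P = [[1, 3, 4, 6], [2, 5], [7, 8]], Q = [[1, 2, 3, 6], [4, 7], [5, 8]].

So P = [[1, 3, 4, 6], [2, 5], [7, 8]], Q = [[1, 2, 3, 6], [4, 7], [5, 8]].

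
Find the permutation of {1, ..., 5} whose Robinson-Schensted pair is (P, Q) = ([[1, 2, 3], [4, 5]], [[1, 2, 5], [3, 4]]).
4 5 1 2 3

Reverse RSK: for i = n, n-1, ..., 1, locate i in Q, remove the corresponding corner cell from P, and reverse-bump its entry up through P; the value ejected from row 1 is w(i).

So w = 4 5 1 2 3.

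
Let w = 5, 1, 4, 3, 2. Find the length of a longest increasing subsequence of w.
2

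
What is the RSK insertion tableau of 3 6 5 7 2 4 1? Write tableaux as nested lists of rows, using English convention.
P = [[1, 4, 7], [2, 5], [3], [6]]

Insert 3: appended to row 1. P = [[3]].
Insert 6: appended to row 1. P = [[3, 6]].
Insert 5: 5 bumps 6 from row 1; 6 starts row 2. P = [[3, 5], [6]].
Insert 7: appended to row 1. P = [[3, 5, 7], [6]].
Insert 2: 2 bumps 3 from row 1; 3 bumps 6 from row 2; 6 starts row 3. P = [[2, 5, 7], [3], [6]].
Insert 4: 4 bumps 5 from row 1; 5 appends to row 2. P = [[2, 4, 7], [3, 5], [6]].
Insert 1: 1 bumps 2 from row 1; 2 bumps 3 from row 2; 3 bumps 6 from row 3; 6 starts row 4. P = [[1, 4, 7], [2, 5], [3], [6]].

So P = [[1, 4, 7], [2, 5], [3], [6]].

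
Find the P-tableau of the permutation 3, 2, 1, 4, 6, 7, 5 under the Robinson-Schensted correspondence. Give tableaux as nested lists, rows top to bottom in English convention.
Insert 3: appended to row 1. P = [[3]].
Insert 2: 2 bumps 3 from row 1; 3 starts row 2. P = [[2], [3]].
Insert 1: 1 bumps 2 from row 1; 2 bumps 3 from row 2; 3 starts row 3. P = [[1], [2], [3]].
Insert 4: appended to row 1. P = [[1, 4], [2], [3]].
Insert 6: appended to row 1. P = [[1, 4, 6], [2], [3]].
Insert 7: appended to row 1. P = [[1, 4, 6, 7], [2], [3]].
Insert 5: 5 bumps 6 from row 1; 6 appends to row 2. P = [[1, 4, 5, 7], [2, 6], [3]].

So P = [[1, 4, 5, 7], [2, 6], [3]].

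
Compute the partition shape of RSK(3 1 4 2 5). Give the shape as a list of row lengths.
Row-insert each entry into an empty tableau.

After inserting 3: P = [[3]].
After inserting 1: P = [[1], [3]].
After inserting 4: P = [[1, 4], [3]].
After inserting 2: P = [[1, 2], [3, 4]].
After inserting 5: P = [[1, 2, 5], [3, 4]].

The final insertion tableau P = [[1, 2, 5], [3, 4]] has shape [3, 2].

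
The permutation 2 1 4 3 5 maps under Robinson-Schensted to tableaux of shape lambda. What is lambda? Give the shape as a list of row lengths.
Row-insert each entry into an empty tableau.

After inserting 2: P = [[2]].
After inserting 1: P = [[1], [2]].
After inserting 4: P = [[1, 4], [2]].
After inserting 3: P = [[1, 3], [2, 4]].
After inserting 5: P = [[1, 3, 5], [2, 4]].

The final insertion tableau P = [[1, 3, 5], [2, 4]] has shape [3, 2].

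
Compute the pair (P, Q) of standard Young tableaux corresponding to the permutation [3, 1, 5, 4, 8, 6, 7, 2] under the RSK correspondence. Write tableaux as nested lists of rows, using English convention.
Insert each entry of the permutation into P by Schensted row insertion, recording in Q the position of each new cell.

Insert 3: appended to row 1. P = [[3]].
Insert 1: 1 bumps 3 from row 1; 3 starts row 2. P = [[1], [3]].
Insert 5: appended to row 1. P = [[1, 5], [3]].
Insert 4: 4 bumps 5 from row 1; 5 appends to row 2. P = [[1, 4], [3, 5]].
Insert 8: appended to row 1. P = [[1, 4, 8], [3, 5]].
Insert 6: 6 bumps 8 from row 1; 8 appends to row 2. P = [[1, 4, 6], [3, 5, 8]].
Insert 7: appended to row 1. P = [[1, 4, 6, 7], [3, 5, 8]].
Insert 2: 2 bumps 4 from row 1; 4 bumps 5 from row 2; 5 starts row 3. P = [[1, 2, 6, 7], [3, 4, 8], [5]].

So P = [[1, 2, 6, 7], [3, 4, 8], [5]], Q = [[1, 3, 5, 7], [2, 4, 6], [8]].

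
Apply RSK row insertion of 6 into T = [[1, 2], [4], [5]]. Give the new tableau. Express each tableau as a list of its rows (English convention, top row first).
6 is larger than every entry of row 1, so it is appended to row 1. The new tableau is [[1, 2, 6], [4], [5]].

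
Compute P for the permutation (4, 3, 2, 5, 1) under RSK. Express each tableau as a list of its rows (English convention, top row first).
Insert 4: appended to row 1. P = [[4]].
Insert 3: 3 bumps 4 from row 1; 4 starts row 2. P = [[3], [4]].
Insert 2: 2 bumps 3 from row 1; 3 bumps 4 from row 2; 4 starts row 3. P = [[2], [3], [4]].
Insert 5: appended to row 1. P = [[2, 5], [3], [4]].
Insert 1: 1 bumps 2 from row 1; 2 bumps 3 from row 2; 3 bumps 4 from row 3; 4 starts row 4. P = [[1, 5], [2], [3], [4]].

So P = [[1, 5], [2], [3], [4]].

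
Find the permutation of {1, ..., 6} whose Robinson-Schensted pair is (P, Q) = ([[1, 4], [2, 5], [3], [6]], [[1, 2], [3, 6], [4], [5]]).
Reverse the RSK construction: for i from n down to 1, find the cell of Q containing i, remove the entry at that cell from P, and reverse-bump it up through P; the value ejected from row 1 is w(i).

Step i=6: Q has 6 at row 2, column 2; remove 5 from row 2 of P and reverse-bump: 5 enters row 1 and ejects 4. So w(6) = 4. P is now [[1, 5], [2], [3], [6]].
Step i=5: Q has 5 at row 4, column 1; remove 6 from row 4 of P and reverse-bump: 6 enters row 3 and ejects 3; 3 enters row 2 and ejects 2; 2 enters row 1 and ejects 1. So w(5) = 1. P is now [[2, 5], [3], [6]].
Step i=4: Q has 4 at row 3, column 1; remove 6 from row 3 of P and reverse-bump: 6 enters row 2 and ejects 3; 3 enters row 1 and ejects 2. So w(4) = 2. P is now [[3, 5], [6]].
Step i=3: Q has 3 at row 2, column 1; remove 6 from row 2 of P and reverse-bump: 6 enters row 1 and ejects 5. So w(3) = 5. P is now [[3, 6]].
Step i=2: Q has 2 at row 1, column 2; remove that cell from P, ejecting 6. So w(2) = 6. P is now [[3]].
Step i=1: Q has 1 at row 1, column 1; remove that cell from P, ejecting 3. So w(1) = 3. P is now [].

So w = 3 6 5 2 1 4.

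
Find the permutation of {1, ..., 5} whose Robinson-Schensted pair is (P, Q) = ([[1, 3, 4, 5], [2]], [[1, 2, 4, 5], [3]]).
Reverse the RSK construction: for i from n down to 1, find the cell of Q containing i, remove the entry at that cell from P, and reverse-bump it up through P; the value ejected from row 1 is w(i).

Step i=5: Q has 5 at row 1, column 4; remove that cell from P, ejecting 5. So w(5) = 5. P is now [[1, 3, 4], [2]].
Step i=4: Q has 4 at row 1, column 3; remove that cell from P, ejecting 4. So w(4) = 4. P is now [[1, 3], [2]].
Step i=3: Q has 3 at row 2, column 1; remove 2 from row 2 of P and reverse-bump: 2 enters row 1 and ejects 1. So w(3) = 1. P is now [[2, 3]].
Step i=2: Q has 2 at row 1, column 2; remove that cell from P, ejecting 3. So w(2) = 3. P is now [[2]].
Step i=1: Q has 1 at row 1, column 1; remove that cell from P, ejecting 2. So w(1) = 2. P is now [].

So w = 2 3 1 4 5.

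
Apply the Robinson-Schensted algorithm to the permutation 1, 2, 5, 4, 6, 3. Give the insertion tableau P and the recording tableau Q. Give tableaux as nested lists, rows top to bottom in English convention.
Insert each entry of the permutation into P by Schensted row insertion, recording in Q the position of each new cell.

After inserting 1: P = [[1]].
After inserting 2: P = [[1, 2]].
After inserting 5: P = [[1, 2, 5]].
After inserting 4: P = [[1, 2, 4], [5]].
After inserting 6: P = [[1, 2, 4, 6], [5]].
After inserting 3: P = [[1, 2, 3, 6], [4], [5]].

So P = [[1, 2, 3, 6], [4], [5]], Q = [[1, 2, 3, 5], [4], [6]].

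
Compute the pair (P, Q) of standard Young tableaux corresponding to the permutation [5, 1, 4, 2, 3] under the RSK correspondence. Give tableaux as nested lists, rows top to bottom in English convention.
P = [[1, 2, 3], [4], [5]], Q = [[1, 3, 5], [2], [4]]

Insert each entry of the permutation into P by Schensted row insertion, recording in Q the position of each new cell.

Insert 5: appended to row 1. P = [[5]].
Insert 1: 1 bumps 5 from row 1; 5 starts row 2. P = [[1], [5]].
Insert 4: appended to row 1. P = [[1, 4], [5]].
Insert 2: 2 bumps 4 from row 1; 4 bumps 5 from row 2; 5 starts row 3. P = [[1, 2], [4], [5]].
Insert 3: appended to row 1. P = [[1, 2, 3], [4], [5]].

So P = [[1, 2, 3], [4], [5]], Q = [[1, 3, 5], [2], [4]].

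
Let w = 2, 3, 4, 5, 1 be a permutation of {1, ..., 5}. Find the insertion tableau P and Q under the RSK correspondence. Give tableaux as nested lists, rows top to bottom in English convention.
Insert each entry of the permutation into P by Schensted row insertion, recording in Q the position of each new cell.

After inserting 2: P = [[2]].
After inserting 3: P = [[2, 3]].
After inserting 4: P = [[2, 3, 4]].
After inserting 5: P = [[2, 3, 4, 5]].
After inserting 1: P = [[1, 3, 4, 5], [2]].

So P = [[1, 3, 4, 5], [2]], Q = [[1, 2, 3, 4], [5]].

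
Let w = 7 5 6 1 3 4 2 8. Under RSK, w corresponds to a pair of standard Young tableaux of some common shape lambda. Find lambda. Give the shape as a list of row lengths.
Row-insert each entry into an empty tableau.

After inserting 7: P = [[7]].
After inserting 5: P = [[5], [7]].
After inserting 6: P = [[5, 6], [7]].
After inserting 1: P = [[1, 6], [5], [7]].
After inserting 3: P = [[1, 3], [5, 6], [7]].
After inserting 4: P = [[1, 3, 4], [5, 6], [7]].
After inserting 2: P = [[1, 2, 4], [3, 6], [5], [7]].
After inserting 8: P = [[1, 2, 4, 8], [3, 6], [5], [7]].

The final insertion tableau P = [[1, 2, 4, 8], [3, 6], [5], [7]] has shape [4, 2, 1, 1].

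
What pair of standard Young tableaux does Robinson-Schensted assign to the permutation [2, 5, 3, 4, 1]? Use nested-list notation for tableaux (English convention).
Insert each entry of the permutation into P by Schensted row insertion, recording in Q the position of each new cell.

After inserting 2: P = [[2]].
After inserting 5: P = [[2, 5]].
After inserting 3: P = [[2, 3], [5]].
After inserting 4: P = [[2, 3, 4], [5]].
After inserting 1: P = [[1, 3, 4], [2], [5]].

So P = [[1, 3, 4], [2], [5]], Q = [[1, 2, 4], [3], [5]].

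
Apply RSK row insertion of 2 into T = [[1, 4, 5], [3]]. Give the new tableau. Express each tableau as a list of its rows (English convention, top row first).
[[1, 2, 5], [3, 4]]

In row 1, 2 replaces 4 (the leftmost entry greater than 2); 4 is bumped to row 2. 4 is appended to row 2. The new tableau is [[1, 2, 5], [3, 4]].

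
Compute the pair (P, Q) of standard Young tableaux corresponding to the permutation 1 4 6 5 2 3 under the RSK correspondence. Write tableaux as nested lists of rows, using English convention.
Insert each entry of the permutation into P by Schensted row insertion, recording in Q the position of each new cell.

Insert 1: appended to row 1. P = [[1]], Q = [[1]].
Insert 4: appended to row 1. P = [[1, 4]], Q = [[1, 2]].
Insert 6: appended to row 1. P = [[1, 4, 6]], Q = [[1, 2, 3]].
Insert 5: 5 bumps 6 from row 1; 6 starts row 2. P = [[1, 4, 5], [6]], Q = [[1, 2, 3], [4]].
Insert 2: 2 bumps 4 from row 1; 4 bumps 6 from row 2; 6 starts row 3. P = [[1, 2, 5], [4], [6]], Q = [[1, 2, 3], [4], [5]].
Insert 3: 3 bumps 5 from row 1; 5 appends to row 2. P = [[1, 2, 3], [4, 5], [6]], Q = [[1, 2, 3], [4, 6], [5]].

So P = [[1, 2, 3], [4, 5], [6]], Q = [[1, 2, 3], [4, 6], [5]].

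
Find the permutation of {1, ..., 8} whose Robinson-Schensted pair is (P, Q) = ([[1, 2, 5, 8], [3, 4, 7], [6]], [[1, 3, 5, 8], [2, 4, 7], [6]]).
3 1 6 4 7 2 5 8

Reverse the RSK construction: for i from n down to 1, find the cell of Q containing i, remove the entry at that cell from P, and reverse-bump it up through P; the value ejected from row 1 is w(i).

Step i=8: Q has 8 at row 1, column 4; remove that cell from P, ejecting 8. So w(8) = 8. P is now [[1, 2, 5], [3, 4, 7], [6]].
Step i=7: Q has 7 at row 2, column 3; remove 7 from row 2 of P and reverse-bump: 7 enters row 1 and ejects 5. So w(7) = 5. P is now [[1, 2, 7], [3, 4], [6]].
Step i=6: Q has 6 at row 3, column 1; remove 6 from row 3 of P and reverse-bump: 6 enters row 2 and ejects 4; 4 enters row 1 and ejects 2. So w(6) = 2. P is now [[1, 4, 7], [3, 6]].
Step i=5: Q has 5 at row 1, column 3; remove that cell from P, ejecting 7. So w(5) = 7. P is now [[1, 4], [3, 6]].
Step i=4: Q has 4 at row 2, column 2; remove 6 from row 2 of P and reverse-bump: 6 enters row 1 and ejects 4. So w(4) = 4. P is now [[1, 6], [3]].
Step i=3: Q has 3 at row 1, column 2; remove that cell from P, ejecting 6. So w(3) = 6. P is now [[1], [3]].
Step i=2: Q has 2 at row 2, column 1; remove 3 from row 2 of P and reverse-bump: 3 enters row 1 and ejects 1. So w(2) = 1. P is now [[3]].
Step i=1: Q has 1 at row 1, column 1; remove that cell from P, ejecting 3. So w(1) = 3. P is now [].

So w = 3 1 6 4 7 2 5 8.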